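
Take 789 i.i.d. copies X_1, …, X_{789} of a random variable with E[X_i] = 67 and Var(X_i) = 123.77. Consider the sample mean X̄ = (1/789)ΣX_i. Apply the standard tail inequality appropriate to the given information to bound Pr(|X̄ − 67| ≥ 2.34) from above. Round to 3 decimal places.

With mean and variance of each term known, Chebyshev's inequality bounds the deviation of the sum (or sample mean).
Var(X̄) = Var(X_i)/n = 123.77/789 = 0.15687.
Chebyshev: Pr(|X̄ − 67| ≥ 2.34) ≤ Var(X̄)/(2.34)² = 123.77/(789·2.34²) = 0.0286.

0.029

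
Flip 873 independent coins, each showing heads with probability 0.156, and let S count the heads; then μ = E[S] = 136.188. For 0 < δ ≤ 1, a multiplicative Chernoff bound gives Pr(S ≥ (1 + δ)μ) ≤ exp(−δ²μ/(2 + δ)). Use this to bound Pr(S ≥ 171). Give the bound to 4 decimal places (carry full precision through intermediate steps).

Write 171 = (1 + δ)μ, so δ = 171/136.188 − 1 = 0.2556172…
Then the exponent is δ²μ/(2 + δ) = (171 − μ)² / (μ·(2 + δ)) = 3.945061.
Bound = exp(−3.945061) = 0.01935.

0.0194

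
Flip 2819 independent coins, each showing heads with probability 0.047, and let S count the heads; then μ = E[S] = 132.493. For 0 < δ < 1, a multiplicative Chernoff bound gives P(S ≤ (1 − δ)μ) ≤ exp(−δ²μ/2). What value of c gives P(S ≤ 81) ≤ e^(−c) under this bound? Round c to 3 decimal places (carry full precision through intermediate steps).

Write 81 = (1 − δ)μ, so δ = 1 − 81/132.493 = 0.3886469…
Then the exponent is δ²μ/2 = (μ − 81)²/(2μ) = 10.006299.

10.006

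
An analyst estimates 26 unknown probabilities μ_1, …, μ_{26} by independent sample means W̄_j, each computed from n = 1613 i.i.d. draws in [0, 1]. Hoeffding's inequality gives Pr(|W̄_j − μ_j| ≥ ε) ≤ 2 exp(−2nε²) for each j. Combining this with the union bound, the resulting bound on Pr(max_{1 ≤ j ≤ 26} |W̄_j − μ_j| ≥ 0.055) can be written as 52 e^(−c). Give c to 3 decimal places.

Union bound over the 26 events: Pr(max_{1 ≤ j ≤ 26} |W̄_j − μ_j| ≥ 0.055) ≤ 26·2·exp(−2nε²) = 52 exp(−2·1613·0.055²).
So c = 2·1613·0.055² = 9.7586.

9.759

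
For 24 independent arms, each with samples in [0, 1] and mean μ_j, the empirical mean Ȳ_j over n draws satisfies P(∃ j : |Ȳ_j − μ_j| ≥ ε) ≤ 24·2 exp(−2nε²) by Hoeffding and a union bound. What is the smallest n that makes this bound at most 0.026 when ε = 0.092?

445

Need 2·24·exp(−2nε²) ≤ 0.026, i.e. exp(−2nε²) ≤ 0.026/48.
So 2nε² ≥ ln(48/0.026) = 7.520860.
Hence n ≥ 7.520860/(2·0.092²) = 444.285.
The smallest integer n is 445.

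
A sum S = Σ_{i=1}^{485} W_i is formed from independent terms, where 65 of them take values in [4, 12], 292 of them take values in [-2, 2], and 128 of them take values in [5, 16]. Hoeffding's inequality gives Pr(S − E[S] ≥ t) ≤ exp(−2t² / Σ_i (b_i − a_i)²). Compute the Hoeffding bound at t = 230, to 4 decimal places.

Σ(b_i − a_i)² = 65·8² + 292·4² + 128·11² = 24320.
Exponent = 2·230² / 24320 = 4.35033.
Bound = exp(−4.35033) = 0.01290.

0.0129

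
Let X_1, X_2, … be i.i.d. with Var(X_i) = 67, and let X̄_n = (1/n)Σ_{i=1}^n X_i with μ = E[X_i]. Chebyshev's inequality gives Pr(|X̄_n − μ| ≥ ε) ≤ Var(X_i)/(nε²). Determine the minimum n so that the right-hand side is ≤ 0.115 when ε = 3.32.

Require 67/(n·3.32²) ≤ 0.115, i.e. n ≥ 67/(0.115·3.32²) = 52.857.
The smallest integer n is 53.

53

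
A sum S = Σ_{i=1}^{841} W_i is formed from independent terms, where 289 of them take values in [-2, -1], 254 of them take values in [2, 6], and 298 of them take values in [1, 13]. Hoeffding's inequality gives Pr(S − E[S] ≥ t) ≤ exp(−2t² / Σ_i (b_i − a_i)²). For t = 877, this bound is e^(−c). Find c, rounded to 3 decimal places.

Σ(b_i − a_i)² = 289·1² + 254·4² + 298·12² = 47265.
c = 2t² / 47265 = 2·877² / 47265 = 32.5454.

32.545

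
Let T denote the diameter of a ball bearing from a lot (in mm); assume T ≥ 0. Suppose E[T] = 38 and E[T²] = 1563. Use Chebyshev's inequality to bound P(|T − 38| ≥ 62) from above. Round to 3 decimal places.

0.031

Var(T) = E[T²] − (E[T])² = 1563 − 1444 = 119.
Chebyshev's inequality: P(|T − μ| ≥ t) ≤ Var(T)/t² = 119/3844 = 0.0310.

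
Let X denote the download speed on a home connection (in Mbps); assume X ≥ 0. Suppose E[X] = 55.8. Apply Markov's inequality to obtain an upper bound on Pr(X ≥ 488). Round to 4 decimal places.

Markov's inequality: for a non-negative random variable, Pr(X ≥ a) ≤ E[X]/a.
Here E[X] = 55.8 and a = 488, so the bound is 55.8/488 = 0.1143.

0.1143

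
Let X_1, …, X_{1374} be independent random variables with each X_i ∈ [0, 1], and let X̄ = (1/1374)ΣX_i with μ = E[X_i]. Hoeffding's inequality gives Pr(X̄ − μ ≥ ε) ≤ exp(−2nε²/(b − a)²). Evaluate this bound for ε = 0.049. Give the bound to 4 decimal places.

Exponent: 2nε²/(b − a)² = 2·1374·0.049² / 1² = 6.59795.
Bound = exp(−6.59795) = 0.00136.

0.0014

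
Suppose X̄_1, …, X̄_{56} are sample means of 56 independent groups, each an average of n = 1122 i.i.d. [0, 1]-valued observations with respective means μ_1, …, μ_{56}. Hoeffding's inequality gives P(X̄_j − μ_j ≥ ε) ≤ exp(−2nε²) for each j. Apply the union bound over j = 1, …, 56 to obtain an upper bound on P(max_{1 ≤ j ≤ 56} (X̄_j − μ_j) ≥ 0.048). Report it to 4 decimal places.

0.3183

Per-experiment Hoeffding bound: exp(−2·1122·0.048²) = exp(−5.17018) = 0.0056836.
Union bound over 56 events: 56·0.0056836 = 0.31828.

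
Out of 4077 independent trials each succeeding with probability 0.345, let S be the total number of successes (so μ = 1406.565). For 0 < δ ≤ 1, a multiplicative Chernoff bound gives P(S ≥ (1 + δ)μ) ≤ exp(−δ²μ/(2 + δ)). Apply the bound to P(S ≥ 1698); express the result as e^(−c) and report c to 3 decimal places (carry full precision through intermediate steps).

Write 1698 = (1 + δ)μ, so δ = 1698/1406.565 − 1 = 0.2071963…
Then the exponent is δ²μ/(2 + δ) = (1698 − μ)² / (μ·(2 + δ)) = 27.357894.

27.358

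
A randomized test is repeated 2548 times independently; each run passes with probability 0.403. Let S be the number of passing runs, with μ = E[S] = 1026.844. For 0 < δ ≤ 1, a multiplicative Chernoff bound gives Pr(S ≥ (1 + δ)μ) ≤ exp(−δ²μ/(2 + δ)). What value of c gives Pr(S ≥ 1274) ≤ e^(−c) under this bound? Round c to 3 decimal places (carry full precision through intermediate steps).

Write 1274 = (1 + δ)μ, so δ = 1274/1026.844 − 1 = 0.2406948…
Then the exponent is δ²μ/(2 + δ) = (1274 − μ)² / (μ·(2 + δ)) = 26.549426.

26.549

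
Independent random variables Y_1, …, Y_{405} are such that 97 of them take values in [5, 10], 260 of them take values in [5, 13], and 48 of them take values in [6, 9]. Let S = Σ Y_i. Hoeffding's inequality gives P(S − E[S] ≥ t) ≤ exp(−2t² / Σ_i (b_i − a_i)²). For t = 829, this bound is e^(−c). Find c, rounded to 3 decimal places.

Σ(b_i − a_i)² = 97·5² + 260·8² + 48·3² = 19497.
c = 2t² / 19497 = 2·829² / 19497 = 70.4971.

70.497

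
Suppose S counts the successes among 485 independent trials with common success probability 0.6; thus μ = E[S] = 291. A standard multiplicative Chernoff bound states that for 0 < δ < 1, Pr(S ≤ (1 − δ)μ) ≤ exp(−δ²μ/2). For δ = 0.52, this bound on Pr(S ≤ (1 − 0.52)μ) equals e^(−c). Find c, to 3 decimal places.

c = δ²μ/2 = 0.52²·291/2 = 39.3432.

39.343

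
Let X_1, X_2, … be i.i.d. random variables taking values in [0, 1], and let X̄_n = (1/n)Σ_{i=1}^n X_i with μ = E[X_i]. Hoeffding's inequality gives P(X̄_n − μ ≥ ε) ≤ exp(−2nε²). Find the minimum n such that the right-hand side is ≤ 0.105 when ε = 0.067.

Require exp(−2nε²) ≤ 0.105, i.e. 2nε² ≥ ln(1/0.105) = 2.253795.
So n ≥ 2.253795 / (2·0.067²) = 251.035.
The smallest integer n is 252.

252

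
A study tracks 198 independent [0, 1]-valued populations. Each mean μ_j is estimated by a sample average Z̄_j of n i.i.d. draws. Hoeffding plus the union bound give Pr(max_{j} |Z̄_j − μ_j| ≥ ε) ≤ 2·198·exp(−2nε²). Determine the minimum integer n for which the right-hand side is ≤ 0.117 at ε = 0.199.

Need 2·198·exp(−2nε²) ≤ 0.117, i.e. exp(−2nε²) ≤ 0.117/396.
So 2nε² ≥ ln(396/0.117) = 8.126996.
Hence n ≥ 8.126996/(2·0.199²) = 102.611.
The smallest integer n is 103.

103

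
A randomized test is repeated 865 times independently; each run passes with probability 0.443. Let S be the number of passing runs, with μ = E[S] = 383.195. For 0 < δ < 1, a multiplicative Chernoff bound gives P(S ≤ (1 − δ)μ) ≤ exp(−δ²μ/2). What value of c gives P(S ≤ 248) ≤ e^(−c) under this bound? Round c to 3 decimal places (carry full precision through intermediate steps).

Write 248 = (1 − δ)μ, so δ = 1 − 248/383.195 = 0.3528099…
Then the exponent is δ²μ/2 = (μ − 248)²/(2μ) = 23.849069.

23.849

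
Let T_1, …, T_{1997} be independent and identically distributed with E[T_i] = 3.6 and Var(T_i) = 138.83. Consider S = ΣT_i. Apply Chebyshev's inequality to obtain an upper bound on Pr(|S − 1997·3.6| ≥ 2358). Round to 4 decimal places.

Var(S) = n·Var(T_i) = 1997·138.83 = 277243.51.
Chebyshev: Pr(|S − 1997·3.6| ≥ 2358) ≤ Var(S)/2358² = 277243.51/5560164 = 0.0499.

0.0499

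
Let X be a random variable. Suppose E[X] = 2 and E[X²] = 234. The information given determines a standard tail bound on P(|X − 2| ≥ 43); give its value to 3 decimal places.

The first two moments determine the variance, so Chebyshev's inequality is the sharpest standard bound available.
Var(X) = E[X²] − (E[X])² = 234 − 4 = 230.
Chebyshev's inequality: P(|X − μ| ≥ t) ≤ Var(X)/t² = 230/1849 = 0.1244.

0.124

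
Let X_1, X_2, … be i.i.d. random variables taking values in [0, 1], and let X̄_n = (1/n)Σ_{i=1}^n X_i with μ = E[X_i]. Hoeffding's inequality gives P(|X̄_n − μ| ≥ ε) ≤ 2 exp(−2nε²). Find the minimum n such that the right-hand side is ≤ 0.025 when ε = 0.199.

Require 2·exp(−2nε²) ≤ 0.025, i.e. 2nε² ≥ ln(2/0.025) = 4.382027.
So n ≥ 4.382027 / (2·0.199²) = 55.327.
The smallest integer n is 56.

56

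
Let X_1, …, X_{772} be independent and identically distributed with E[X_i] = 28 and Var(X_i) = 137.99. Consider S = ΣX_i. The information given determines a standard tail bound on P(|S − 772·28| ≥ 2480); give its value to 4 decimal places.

0.0173

With mean and variance of each term known, Chebyshev's inequality bounds the deviation of the sum (or sample mean).
Var(S) = n·Var(X_i) = 772·137.99 = 106528.28.
Chebyshev: P(|S − 772·28| ≥ 2480) ≤ Var(S)/2480² = 106528.28/6150400 = 0.0173.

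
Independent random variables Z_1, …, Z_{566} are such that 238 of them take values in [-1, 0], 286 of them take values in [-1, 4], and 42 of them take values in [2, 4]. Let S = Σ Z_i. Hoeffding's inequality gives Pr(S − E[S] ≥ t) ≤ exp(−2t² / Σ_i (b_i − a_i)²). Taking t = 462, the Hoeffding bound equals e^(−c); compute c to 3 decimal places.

Σ(b_i − a_i)² = 238·1² + 286·5² + 42·2² = 7556.
c = 2t² / 7556 = 2·462² / 7556 = 56.4966.

56.497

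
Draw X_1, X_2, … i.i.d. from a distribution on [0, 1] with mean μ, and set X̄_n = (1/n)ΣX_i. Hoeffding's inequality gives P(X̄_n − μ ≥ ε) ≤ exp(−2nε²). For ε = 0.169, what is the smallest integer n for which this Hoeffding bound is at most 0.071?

47

Require exp(−2nε²) ≤ 0.071, i.e. 2nε² ≥ ln(1/0.071) = 2.645075.
So n ≥ 2.645075 / (2·0.169²) = 46.306.
The smallest integer n is 47.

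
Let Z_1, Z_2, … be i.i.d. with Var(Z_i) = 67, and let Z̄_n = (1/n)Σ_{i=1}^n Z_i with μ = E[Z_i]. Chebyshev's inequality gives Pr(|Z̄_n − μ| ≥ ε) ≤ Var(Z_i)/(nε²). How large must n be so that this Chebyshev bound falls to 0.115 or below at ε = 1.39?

302

Require 67/(n·1.39²) ≤ 0.115, i.e. n ≥ 67/(0.115·1.39²) = 301.542.
The smallest integer n is 302.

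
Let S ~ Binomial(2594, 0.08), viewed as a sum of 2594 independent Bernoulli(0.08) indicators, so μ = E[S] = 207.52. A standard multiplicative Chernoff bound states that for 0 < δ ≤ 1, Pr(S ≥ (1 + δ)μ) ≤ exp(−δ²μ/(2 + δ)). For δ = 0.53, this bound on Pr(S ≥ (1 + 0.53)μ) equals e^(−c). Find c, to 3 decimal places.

23.040

c = δ²μ/(2 + δ) = 0.53²·207.52/(2 + 0.53) = 23.0405.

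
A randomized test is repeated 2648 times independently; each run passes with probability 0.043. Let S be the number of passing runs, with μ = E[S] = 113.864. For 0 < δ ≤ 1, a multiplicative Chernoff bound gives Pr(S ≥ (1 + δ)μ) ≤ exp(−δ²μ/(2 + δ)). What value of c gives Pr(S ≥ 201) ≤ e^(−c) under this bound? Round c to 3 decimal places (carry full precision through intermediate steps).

Write 201 = (1 + δ)μ, so δ = 201/113.864 − 1 = 0.7652638…
Then the exponent is δ²μ/(2 + δ) = (201 − μ)² / (μ·(2 + δ)) = 24.114165.

24.114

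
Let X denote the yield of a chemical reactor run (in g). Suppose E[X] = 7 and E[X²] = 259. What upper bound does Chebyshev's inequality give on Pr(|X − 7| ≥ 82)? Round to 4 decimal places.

0.0312

Var(X) = E[X²] − (E[X])² = 259 − 49 = 210.
Chebyshev's inequality: Pr(|X − μ| ≥ t) ≤ Var(X)/t² = 210/6724 = 0.0312.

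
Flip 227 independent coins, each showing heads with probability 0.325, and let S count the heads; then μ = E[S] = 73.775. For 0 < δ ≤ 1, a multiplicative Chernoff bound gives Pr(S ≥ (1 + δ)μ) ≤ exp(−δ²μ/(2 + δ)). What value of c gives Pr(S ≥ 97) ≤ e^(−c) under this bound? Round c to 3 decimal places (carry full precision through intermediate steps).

Write 97 = (1 + δ)μ, so δ = 97/73.775 − 1 = 0.3148085…
Then the exponent is δ²μ/(2 + δ) = (97 − μ)² / (μ·(2 + δ)) = 3.158546.

3.159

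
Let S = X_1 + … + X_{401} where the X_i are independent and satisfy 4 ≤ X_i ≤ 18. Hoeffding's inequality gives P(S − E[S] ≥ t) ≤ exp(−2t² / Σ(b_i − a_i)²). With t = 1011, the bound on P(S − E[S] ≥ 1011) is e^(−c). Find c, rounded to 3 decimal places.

26.009

Σ(b_i − a_i)² = 401·(14)² = 78596.
c = 2t²/78596 = 2·1011²/78596 = 26.0095.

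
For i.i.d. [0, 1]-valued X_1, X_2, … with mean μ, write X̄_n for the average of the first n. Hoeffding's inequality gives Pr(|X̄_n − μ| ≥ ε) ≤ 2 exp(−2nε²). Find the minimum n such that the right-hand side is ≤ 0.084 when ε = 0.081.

Require 2·exp(−2nε²) ≤ 0.084, i.e. 2nε² ≥ ln(2/0.084) = 3.170086.
So n ≥ 3.170086 / (2·0.081²) = 241.586.
The smallest integer n is 242.

242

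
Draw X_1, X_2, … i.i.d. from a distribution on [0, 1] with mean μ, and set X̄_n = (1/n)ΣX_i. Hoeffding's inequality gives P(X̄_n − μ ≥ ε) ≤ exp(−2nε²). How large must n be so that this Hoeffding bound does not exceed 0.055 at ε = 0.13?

Require exp(−2nε²) ≤ 0.055, i.e. 2nε² ≥ ln(1/0.055) = 2.900422.
So n ≥ 2.900422 / (2·0.13²) = 85.811.
The smallest integer n is 86.

86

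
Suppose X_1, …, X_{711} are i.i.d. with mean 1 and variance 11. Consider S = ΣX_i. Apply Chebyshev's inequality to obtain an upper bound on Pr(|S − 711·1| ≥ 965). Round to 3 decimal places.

Var(S) = n·Var(X_i) = 711·11 = 7821.
Chebyshev: Pr(|S − 711·1| ≥ 965) ≤ Var(S)/965² = 7821/931225 = 0.0084.

0.008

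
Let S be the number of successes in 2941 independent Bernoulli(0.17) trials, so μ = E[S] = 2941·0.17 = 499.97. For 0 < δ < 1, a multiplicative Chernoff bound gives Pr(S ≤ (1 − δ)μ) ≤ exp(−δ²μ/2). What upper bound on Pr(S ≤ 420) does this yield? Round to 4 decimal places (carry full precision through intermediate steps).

Write 420 = (1 − δ)μ, so δ = 1 − 420/499.97 = 0.1599496…
Then the exponent is δ²μ/2 = (μ − 420)²/(2μ) = 6.395585.
Bound = exp(−6.395585) = 0.00167.

0.0017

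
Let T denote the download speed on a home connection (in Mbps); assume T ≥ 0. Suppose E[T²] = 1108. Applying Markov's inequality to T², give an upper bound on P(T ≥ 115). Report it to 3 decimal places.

0.084

Since T ≥ 0, the event {T ≥ 115} is the same as {T² ≥ 13225}.
Markov's inequality applied to T² gives P(T² ≥ 13225) ≤ E[T²]/13225 = 1108/13225 = 0.0838.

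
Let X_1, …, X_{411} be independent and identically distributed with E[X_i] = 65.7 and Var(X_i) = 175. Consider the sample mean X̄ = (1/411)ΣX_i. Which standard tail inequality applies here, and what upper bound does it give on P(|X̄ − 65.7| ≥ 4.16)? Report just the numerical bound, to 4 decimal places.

With mean and variance of each term known, Chebyshev's inequality bounds the deviation of the sum (or sample mean).
Var(X̄) = Var(X_i)/n = 175/411 = 0.42579.
Chebyshev: P(|X̄ − 65.7| ≥ 4.16) ≤ Var(X̄)/(4.16)² = 175/(411·4.16²) = 0.0246.

0.0246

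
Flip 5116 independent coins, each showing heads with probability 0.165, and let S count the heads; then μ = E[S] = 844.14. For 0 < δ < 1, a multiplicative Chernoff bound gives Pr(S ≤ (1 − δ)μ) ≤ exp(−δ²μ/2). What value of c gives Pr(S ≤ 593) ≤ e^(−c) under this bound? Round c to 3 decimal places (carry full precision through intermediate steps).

37.358

Write 593 = (1 − δ)μ, so δ = 1 − 593/844.14 = 0.2975099…
Then the exponent is δ²μ/2 = (μ − 593)²/(2μ) = 37.358317.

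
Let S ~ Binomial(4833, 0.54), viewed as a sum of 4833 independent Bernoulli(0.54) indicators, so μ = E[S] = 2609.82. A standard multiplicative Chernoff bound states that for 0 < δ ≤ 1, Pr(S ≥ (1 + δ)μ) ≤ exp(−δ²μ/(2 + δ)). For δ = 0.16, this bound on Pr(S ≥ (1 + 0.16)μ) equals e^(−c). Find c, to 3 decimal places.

c = δ²μ/(2 + δ) = 0.16²·2609.82/(2 + 0.16) = 30.9312.

30.931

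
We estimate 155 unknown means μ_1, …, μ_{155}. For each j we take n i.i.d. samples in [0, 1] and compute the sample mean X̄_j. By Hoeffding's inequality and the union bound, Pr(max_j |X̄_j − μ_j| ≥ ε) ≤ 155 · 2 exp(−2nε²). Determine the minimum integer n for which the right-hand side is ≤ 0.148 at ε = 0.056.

Need 2·155·exp(−2nε²) ≤ 0.148, i.e. exp(−2nε²) ≤ 0.148/310.
So 2nε² ≥ ln(310/0.148) = 7.647115.
Hence n ≥ 7.647115/(2·0.056²) = 1219.247.
The smallest integer n is 1220.

1220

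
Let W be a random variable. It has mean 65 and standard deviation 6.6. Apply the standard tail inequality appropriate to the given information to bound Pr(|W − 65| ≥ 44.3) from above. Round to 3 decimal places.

Mean and variance are known, so Chebyshev's inequality applies.
Chebyshev: Pr(|W − μ| ≥ t) ≤ Var(W)/t².
Var(W) = σ² = 6.6² = 43.56.
Bound = 43.56 / 1962.49 = 0.0222.

0.022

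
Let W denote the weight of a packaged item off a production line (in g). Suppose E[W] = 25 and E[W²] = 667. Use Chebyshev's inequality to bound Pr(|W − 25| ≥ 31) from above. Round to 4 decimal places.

Var(W) = E[W²] − (E[W])² = 667 − 625 = 42.
Chebyshev's inequality: Pr(|W − μ| ≥ t) ≤ Var(W)/t² = 42/961 = 0.0437.

0.0437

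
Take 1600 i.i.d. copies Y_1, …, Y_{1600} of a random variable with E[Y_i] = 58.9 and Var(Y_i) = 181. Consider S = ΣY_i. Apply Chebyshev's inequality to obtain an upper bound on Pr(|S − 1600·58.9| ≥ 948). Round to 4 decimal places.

0.3222

Var(S) = n·Var(Y_i) = 1600·181 = 289600.
Chebyshev: Pr(|S − 1600·58.9| ≥ 948) ≤ Var(S)/948² = 289600/898704 = 0.3222.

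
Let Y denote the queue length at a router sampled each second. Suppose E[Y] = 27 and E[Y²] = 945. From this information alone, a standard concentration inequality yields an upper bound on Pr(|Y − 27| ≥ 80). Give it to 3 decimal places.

The first two moments determine the variance, so Chebyshev's inequality is the sharpest standard bound available.
Var(Y) = E[Y²] − (E[Y])² = 945 − 729 = 216.
Chebyshev's inequality: Pr(|Y − μ| ≥ t) ≤ Var(Y)/t² = 216/6400 = 0.0338.

0.034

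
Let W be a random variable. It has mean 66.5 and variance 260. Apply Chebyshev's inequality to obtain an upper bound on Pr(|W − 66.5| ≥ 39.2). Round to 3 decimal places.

Chebyshev: Pr(|W − μ| ≥ t) ≤ Var(W)/t².
Bound = 260 / 1536.64 = 0.1692.

0.169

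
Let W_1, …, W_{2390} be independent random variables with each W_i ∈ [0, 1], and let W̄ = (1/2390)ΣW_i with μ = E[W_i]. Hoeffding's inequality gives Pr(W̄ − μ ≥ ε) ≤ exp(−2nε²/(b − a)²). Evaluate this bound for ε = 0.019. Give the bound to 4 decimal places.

0.1781

Exponent: 2nε²/(b − a)² = 2·2390·0.019² / 1² = 1.72558.
Bound = exp(−1.72558) = 0.17807.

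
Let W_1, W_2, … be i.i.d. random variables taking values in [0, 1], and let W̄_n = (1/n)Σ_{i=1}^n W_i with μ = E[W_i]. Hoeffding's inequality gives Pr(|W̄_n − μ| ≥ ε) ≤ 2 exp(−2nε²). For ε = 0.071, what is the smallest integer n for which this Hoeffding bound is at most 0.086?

313

Require 2·exp(−2nε²) ≤ 0.086, i.e. 2nε² ≥ ln(2/0.086) = 3.146555.
So n ≥ 3.146555 / (2·0.071²) = 312.096.
The smallest integer n is 313.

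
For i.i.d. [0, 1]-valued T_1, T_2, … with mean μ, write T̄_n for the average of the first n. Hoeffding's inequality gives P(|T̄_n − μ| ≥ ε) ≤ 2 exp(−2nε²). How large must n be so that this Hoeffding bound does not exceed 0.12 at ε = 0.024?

Require 2·exp(−2nε²) ≤ 0.12, i.e. 2nε² ≥ ln(2/0.12) = 2.813411.
So n ≥ 2.813411 / (2·0.024²) = 2442.197.
The smallest integer n is 2443.

2443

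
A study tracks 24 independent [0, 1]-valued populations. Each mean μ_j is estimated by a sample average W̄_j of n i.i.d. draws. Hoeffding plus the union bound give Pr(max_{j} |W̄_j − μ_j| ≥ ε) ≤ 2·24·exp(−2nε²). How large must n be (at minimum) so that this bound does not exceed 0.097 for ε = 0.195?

82

Need 2·24·exp(−2nε²) ≤ 0.097, i.e. exp(−2nε²) ≤ 0.097/48.
So 2nε² ≥ ln(48/0.097) = 6.204245.
Hence n ≥ 6.204245/(2·0.195²) = 81.581.
The smallest integer n is 82.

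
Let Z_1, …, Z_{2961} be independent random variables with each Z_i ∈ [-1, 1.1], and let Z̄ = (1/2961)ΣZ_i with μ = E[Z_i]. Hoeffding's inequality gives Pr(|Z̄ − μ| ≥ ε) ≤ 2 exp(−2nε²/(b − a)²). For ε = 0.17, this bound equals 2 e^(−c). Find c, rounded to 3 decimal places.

38.809

c = 2nε²/(b − a)² = 2·2961·0.17² / 2.1² = 38.8086.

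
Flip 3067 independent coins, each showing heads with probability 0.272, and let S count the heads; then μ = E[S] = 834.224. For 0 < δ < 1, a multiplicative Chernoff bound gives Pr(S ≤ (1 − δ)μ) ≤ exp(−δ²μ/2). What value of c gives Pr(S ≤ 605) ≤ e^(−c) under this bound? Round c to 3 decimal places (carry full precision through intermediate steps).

31.493

Write 605 = (1 − δ)μ, so δ = 1 − 605/834.224 = 0.2747751…
Then the exponent is δ²μ/2 = (μ − 605)²/(2μ) = 31.492526.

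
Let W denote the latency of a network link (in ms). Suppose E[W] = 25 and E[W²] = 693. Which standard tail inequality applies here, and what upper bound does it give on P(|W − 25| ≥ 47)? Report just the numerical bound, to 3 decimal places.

The first two moments determine the variance, so Chebyshev's inequality is the sharpest standard bound available.
Var(W) = E[W²] − (E[W])² = 693 − 625 = 68.
Chebyshev's inequality: P(|W − μ| ≥ t) ≤ Var(W)/t² = 68/2209 = 0.0308.

0.031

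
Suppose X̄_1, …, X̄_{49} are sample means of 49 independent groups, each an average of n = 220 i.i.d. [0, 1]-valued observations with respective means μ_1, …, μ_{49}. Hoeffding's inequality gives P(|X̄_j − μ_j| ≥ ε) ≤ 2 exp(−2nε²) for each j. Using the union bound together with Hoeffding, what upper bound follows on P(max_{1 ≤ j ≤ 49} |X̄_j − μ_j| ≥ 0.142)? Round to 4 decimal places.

Per-experiment Hoeffding bound: 2·exp(−2·220·0.142²) = 2·exp(−8.87216) = 0.00028048.
Union bound over 49 events: 49·0.00028048 = 0.01374.

0.0137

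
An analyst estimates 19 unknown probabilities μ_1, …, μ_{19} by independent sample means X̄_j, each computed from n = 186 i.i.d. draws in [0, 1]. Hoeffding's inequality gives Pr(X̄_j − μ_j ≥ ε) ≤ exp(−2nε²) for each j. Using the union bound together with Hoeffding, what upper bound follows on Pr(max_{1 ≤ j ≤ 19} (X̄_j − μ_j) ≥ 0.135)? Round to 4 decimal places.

0.0216

Per-experiment Hoeffding bound: exp(−2·186·0.135²) = exp(−6.77970) = 0.0011366.
Union bound over 19 events: 19·0.0011366 = 0.02160.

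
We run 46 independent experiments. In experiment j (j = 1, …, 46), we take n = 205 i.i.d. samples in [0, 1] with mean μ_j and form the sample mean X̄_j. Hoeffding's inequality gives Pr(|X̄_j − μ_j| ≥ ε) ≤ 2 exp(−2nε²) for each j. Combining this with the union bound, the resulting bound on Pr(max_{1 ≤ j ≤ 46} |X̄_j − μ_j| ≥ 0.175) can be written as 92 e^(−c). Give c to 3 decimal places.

Union bound over the 46 events: Pr(max_{1 ≤ j ≤ 46} |X̄_j − μ_j| ≥ 0.175) ≤ 46·2·exp(−2nε²) = 92 exp(−2·205·0.175²).
So c = 2·205·0.175² = 12.5563.

12.556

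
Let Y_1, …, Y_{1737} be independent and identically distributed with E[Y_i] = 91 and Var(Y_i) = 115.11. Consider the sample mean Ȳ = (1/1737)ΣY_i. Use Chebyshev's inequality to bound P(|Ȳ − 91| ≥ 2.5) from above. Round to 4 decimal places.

Var(Ȳ) = Var(Y_i)/n = 115.11/1737 = 0.066269.
Chebyshev: P(|Ȳ − 91| ≥ 2.5) ≤ Var(Ȳ)/(2.5)² = 115.11/(1737·2.5²) = 0.0106.

0.0106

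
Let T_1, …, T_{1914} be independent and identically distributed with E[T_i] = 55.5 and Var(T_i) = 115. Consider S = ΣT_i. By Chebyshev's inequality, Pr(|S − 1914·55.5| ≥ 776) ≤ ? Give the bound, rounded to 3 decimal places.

Var(S) = n·Var(T_i) = 1914·115 = 220110.
Chebyshev: Pr(|S − 1914·55.5| ≥ 776) ≤ Var(S)/776² = 220110/602176 = 0.3655.

0.366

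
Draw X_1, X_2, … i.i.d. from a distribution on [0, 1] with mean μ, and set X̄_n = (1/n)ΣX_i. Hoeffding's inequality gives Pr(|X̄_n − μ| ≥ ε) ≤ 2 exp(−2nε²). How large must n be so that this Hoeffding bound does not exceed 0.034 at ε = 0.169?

Require 2·exp(−2nε²) ≤ 0.034, i.e. 2nε² ≥ ln(2/0.034) = 4.074542.
So n ≥ 4.074542 / (2·0.169²) = 71.331.
The smallest integer n is 72.

72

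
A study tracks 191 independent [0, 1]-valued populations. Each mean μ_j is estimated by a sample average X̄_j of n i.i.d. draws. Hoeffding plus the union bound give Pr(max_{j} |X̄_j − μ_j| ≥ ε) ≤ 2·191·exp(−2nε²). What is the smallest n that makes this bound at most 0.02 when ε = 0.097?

524

Need 2·191·exp(−2nε²) ≤ 0.02, i.e. exp(−2nε²) ≤ 0.02/382.
So 2nε² ≥ ln(382/0.02) = 9.857444.
Hence n ≥ 9.857444/(2·0.097²) = 523.831.
The smallest integer n is 524.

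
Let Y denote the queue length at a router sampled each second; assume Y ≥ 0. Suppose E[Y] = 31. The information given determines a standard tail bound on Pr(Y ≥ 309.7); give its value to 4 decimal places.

Only the mean of a non-negative variable is known, so Markov's inequality is the applicable tail bound.
Markov's inequality: for a non-negative random variable, Pr(Y ≥ a) ≤ E[Y]/a.
Here E[Y] = 31 and a = 309.7, so the bound is 31/309.7 = 0.1001.

0.1001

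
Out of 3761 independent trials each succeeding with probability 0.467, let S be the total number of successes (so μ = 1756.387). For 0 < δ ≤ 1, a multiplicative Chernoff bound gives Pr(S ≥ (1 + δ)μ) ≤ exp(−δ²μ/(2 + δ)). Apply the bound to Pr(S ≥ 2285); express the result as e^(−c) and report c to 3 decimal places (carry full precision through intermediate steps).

69.143

Write 2285 = (1 + δ)μ, so δ = 2285/1756.387 − 1 = 0.3009661…
Then the exponent is δ²μ/(2 + δ) = (2285 − μ)² / (μ·(2 + δ)) = 69.142526.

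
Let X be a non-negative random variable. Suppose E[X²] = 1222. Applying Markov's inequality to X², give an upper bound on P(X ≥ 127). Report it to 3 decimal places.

Since X ≥ 0, the event {X ≥ 127} is the same as {X² ≥ 16129}.
Markov's inequality applied to X² gives P(X² ≥ 16129) ≤ E[X²]/16129 = 1222/16129 = 0.0758.

0.076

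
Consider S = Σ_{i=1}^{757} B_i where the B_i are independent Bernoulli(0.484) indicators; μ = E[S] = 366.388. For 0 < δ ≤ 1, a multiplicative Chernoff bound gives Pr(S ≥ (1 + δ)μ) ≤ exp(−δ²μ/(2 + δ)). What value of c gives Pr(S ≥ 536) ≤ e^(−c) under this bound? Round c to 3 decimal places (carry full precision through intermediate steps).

Write 536 = (1 + δ)μ, so δ = 536/366.388 − 1 = 0.46293…
Then the exponent is δ²μ/(2 + δ) = (536 − μ)² / (μ·(2 + δ)) = 31.880112.

31.880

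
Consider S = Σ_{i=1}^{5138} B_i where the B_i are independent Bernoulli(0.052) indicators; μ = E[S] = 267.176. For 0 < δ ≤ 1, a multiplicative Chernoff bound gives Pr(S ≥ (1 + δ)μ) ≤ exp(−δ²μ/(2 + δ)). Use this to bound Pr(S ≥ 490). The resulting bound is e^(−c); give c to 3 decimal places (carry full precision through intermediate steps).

65.573

Write 490 = (1 + δ)μ, so δ = 490/267.176 − 1 = 0.8339971…
Then the exponent is δ²μ/(2 + δ) = (490 − μ)² / (μ·(2 + δ)) = 65.573308.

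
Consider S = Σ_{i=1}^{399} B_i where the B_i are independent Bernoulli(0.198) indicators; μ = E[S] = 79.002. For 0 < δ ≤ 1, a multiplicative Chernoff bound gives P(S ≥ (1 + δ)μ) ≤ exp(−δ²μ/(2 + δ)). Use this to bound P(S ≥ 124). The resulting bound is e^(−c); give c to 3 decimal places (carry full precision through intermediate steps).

Write 124 = (1 + δ)μ, so δ = 124/79.002 − 1 = 0.5695805…
Then the exponent is δ²μ/(2 + δ) = (124 − μ)² / (μ·(2 + δ)) = 9.974385.

9.974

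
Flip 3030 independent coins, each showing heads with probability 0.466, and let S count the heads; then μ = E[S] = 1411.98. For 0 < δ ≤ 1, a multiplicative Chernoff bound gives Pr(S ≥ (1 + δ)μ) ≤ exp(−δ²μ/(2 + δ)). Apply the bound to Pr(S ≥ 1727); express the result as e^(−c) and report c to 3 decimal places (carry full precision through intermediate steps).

Write 1727 = (1 + δ)μ, so δ = 1727/1411.98 − 1 = 0.2231051…
Then the exponent is δ²μ/(2 + δ) = (1727 − μ)² / (μ·(2 + δ)) = 31.614601.

31.615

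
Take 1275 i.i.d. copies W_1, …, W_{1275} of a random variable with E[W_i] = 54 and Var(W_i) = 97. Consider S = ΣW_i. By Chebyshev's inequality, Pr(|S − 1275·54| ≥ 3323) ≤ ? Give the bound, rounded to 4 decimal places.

Var(S) = n·Var(W_i) = 1275·97 = 123675.
Chebyshev: Pr(|S − 1275·54| ≥ 3323) ≤ Var(S)/3323² = 123675/11042329 = 0.0112.

0.0112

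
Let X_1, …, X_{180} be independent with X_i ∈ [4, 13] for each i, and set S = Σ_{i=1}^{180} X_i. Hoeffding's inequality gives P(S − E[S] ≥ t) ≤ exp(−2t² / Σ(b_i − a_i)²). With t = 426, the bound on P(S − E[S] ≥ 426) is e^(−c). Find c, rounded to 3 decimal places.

24.894

Σ(b_i − a_i)² = 180·(9)² = 14580.
c = 2t²/14580 = 2·426²/14580 = 24.8938.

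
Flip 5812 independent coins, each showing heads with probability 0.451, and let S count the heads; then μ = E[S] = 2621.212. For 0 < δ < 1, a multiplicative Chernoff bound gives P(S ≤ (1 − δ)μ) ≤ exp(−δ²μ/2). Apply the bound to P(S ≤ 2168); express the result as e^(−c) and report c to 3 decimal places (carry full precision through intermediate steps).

Write 2168 = (1 − δ)μ, so δ = 1 − 2168/2621.212 = 0.1729017…
Then the exponent is δ²μ/2 = (μ − 2168)²/(2μ) = 39.180562.

39.181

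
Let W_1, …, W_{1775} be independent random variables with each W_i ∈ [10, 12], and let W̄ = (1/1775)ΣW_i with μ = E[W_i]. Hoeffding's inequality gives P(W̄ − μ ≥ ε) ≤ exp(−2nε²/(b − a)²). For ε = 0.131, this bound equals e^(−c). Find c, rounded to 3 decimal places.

15.230

c = 2nε²/(b − a)² = 2·1775·0.131² / 2² = 15.2304.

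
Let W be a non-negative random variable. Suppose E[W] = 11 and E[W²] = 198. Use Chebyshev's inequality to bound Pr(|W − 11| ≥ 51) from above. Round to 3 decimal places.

Var(W) = E[W²] − (E[W])² = 198 − 121 = 77.
Chebyshev's inequality: Pr(|W − μ| ≥ t) ≤ Var(W)/t² = 77/2601 = 0.0296.

0.030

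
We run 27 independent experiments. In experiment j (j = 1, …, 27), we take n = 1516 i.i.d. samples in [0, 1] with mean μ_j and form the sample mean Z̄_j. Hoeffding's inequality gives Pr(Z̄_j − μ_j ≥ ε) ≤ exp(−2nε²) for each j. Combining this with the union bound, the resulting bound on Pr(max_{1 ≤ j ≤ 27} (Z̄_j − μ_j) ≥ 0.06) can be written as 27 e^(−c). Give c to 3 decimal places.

10.915

Union bound over the 27 events: Pr(max_{1 ≤ j ≤ 27} (Z̄_j − μ_j) ≥ 0.06) ≤ 27·exp(−2nε²) = 27 exp(−2·1516·0.06²).
So c = 2·1516·0.06² = 10.9152.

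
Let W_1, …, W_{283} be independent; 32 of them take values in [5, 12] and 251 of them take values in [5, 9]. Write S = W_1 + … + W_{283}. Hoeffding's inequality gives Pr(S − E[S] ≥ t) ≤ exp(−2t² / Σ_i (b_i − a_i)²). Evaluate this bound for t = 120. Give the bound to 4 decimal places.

0.0058

Σ(b_i − a_i)² = 32·7² + 251·4² = 5584.
Exponent = 2·120² / 5584 = 5.15759.
Bound = exp(−5.15759) = 0.00576.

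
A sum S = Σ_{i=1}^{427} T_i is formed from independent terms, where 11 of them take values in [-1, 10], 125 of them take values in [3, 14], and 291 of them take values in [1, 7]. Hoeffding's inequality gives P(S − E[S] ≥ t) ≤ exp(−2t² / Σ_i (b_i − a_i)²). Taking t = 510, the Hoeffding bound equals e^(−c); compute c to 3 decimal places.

19.315

Σ(b_i − a_i)² = 11·11² + 125·11² + 291·6² = 26932.
c = 2t² / 26932 = 2·510² / 26932 = 19.3153.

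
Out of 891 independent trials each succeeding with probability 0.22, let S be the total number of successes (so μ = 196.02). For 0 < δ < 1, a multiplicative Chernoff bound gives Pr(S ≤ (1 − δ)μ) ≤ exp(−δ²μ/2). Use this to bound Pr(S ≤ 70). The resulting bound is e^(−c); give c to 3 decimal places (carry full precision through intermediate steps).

Write 70 = (1 − δ)μ, so δ = 1 − 70/196.02 = 0.6428936…
Then the exponent is δ²μ/2 = (μ − 70)²/(2μ) = 40.508725.

40.509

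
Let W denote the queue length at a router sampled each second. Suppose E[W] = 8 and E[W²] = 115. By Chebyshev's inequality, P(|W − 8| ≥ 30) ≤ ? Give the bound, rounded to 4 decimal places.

0.0567

Var(W) = E[W²] − (E[W])² = 115 − 64 = 51.
Chebyshev's inequality: P(|W − μ| ≥ t) ≤ Var(W)/t² = 51/900 = 0.0567.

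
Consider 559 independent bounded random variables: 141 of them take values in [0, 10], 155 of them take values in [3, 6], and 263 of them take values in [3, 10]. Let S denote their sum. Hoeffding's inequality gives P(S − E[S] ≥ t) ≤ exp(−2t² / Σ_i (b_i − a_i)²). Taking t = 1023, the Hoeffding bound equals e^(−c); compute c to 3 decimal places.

Σ(b_i − a_i)² = 141·10² + 155·3² + 263·7² = 28382.
c = 2t² / 28382 = 2·1023² / 28382 = 73.7460.

73.746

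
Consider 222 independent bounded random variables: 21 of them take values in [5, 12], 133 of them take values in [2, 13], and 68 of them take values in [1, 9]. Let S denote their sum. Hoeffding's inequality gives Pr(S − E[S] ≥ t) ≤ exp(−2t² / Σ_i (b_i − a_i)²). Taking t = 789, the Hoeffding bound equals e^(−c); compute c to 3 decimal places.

Σ(b_i − a_i)² = 21·7² + 133·11² + 68·8² = 21474.
c = 2t² / 21474 = 2·789² / 21474 = 57.9790.

57.979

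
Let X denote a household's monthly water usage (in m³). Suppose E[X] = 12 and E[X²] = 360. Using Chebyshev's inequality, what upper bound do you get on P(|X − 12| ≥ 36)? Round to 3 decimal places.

Var(X) = E[X²] − (E[X])² = 360 − 144 = 216.
Chebyshev's inequality: P(|X − μ| ≥ t) ≤ Var(X)/t² = 216/1296 = 0.1667.

0.167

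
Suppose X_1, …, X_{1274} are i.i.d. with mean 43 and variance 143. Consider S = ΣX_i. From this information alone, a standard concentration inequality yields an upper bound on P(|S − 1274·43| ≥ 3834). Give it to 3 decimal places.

0.012

With mean and variance of each term known, Chebyshev's inequality bounds the deviation of the sum (or sample mean).
Var(S) = n·Var(X_i) = 1274·143 = 182182.
Chebyshev: P(|S − 1274·43| ≥ 3834) ≤ Var(S)/3834² = 182182/14699556 = 0.0124.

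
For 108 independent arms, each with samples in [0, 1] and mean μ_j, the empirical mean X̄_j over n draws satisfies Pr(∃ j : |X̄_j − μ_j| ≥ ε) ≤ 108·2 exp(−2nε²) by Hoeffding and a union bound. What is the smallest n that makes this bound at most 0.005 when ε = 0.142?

Need 2·108·exp(−2nε²) ≤ 0.005, i.e. exp(−2nε²) ≤ 0.005/216.
So 2nε² ≥ ln(216/0.005) = 10.673596.
Hence n ≥ 10.673596/(2·0.142²) = 264.670.
The smallest integer n is 265.

265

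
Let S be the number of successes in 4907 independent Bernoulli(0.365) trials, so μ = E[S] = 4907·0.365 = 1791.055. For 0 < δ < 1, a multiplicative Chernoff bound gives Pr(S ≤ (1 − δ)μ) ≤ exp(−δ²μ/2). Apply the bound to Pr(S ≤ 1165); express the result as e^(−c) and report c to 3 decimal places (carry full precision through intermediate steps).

109.417

Write 1165 = (1 − δ)μ, so δ = 1 − 1165/1791.055 = 0.3495454…
Then the exponent is δ²μ/2 = (μ − 1165)²/(2μ) = 109.417316.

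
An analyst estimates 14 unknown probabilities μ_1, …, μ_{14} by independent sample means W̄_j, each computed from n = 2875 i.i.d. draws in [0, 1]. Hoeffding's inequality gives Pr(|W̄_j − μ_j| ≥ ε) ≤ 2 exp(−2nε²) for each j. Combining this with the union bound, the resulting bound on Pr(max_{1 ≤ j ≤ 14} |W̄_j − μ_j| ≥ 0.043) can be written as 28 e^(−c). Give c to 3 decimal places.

Union bound over the 14 events: Pr(max_{1 ≤ j ≤ 14} |W̄_j − μ_j| ≥ 0.043) ≤ 14·2·exp(−2nε²) = 28 exp(−2·2875·0.043²).
So c = 2·2875·0.043² = 10.6318.

10.632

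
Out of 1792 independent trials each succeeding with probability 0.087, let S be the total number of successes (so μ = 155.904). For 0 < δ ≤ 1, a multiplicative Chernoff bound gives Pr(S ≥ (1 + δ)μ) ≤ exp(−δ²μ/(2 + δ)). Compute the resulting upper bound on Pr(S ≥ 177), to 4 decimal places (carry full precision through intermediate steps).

0.2627

Write 177 = (1 + δ)μ, so δ = 177/155.904 − 1 = 0.135314…
Then the exponent is δ²μ/(2 + δ) = (177 − μ)² / (μ·(2 + δ)) = 1.336846.
Bound = exp(−1.336846) = 0.26267.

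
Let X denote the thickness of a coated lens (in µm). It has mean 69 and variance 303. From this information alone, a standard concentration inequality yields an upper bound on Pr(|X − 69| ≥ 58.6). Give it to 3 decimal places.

Mean and variance are known, so Chebyshev's inequality applies.
Chebyshev: Pr(|X − μ| ≥ t) ≤ Var(X)/t².
Bound = 303 / 3433.96 = 0.0882.

0.088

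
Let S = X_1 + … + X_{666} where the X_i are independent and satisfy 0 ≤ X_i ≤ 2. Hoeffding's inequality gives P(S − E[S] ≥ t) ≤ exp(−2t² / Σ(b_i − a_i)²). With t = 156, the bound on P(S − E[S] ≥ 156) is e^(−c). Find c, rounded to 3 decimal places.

Σ(b_i − a_i)² = 666·(2)² = 2664.
c = 2t²/2664 = 2·156²/2664 = 18.2703.

18.270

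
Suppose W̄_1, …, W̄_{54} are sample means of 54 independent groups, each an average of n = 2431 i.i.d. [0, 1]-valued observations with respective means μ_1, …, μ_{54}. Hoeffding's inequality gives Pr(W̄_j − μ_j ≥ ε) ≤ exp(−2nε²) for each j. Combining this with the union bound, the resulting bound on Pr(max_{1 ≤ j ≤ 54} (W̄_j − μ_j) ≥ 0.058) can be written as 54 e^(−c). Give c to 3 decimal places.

16.356

Union bound over the 54 events: Pr(max_{1 ≤ j ≤ 54} (W̄_j − μ_j) ≥ 0.058) ≤ 54·exp(−2nε²) = 54 exp(−2·2431·0.058²).
So c = 2·2431·0.058² = 16.3558.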